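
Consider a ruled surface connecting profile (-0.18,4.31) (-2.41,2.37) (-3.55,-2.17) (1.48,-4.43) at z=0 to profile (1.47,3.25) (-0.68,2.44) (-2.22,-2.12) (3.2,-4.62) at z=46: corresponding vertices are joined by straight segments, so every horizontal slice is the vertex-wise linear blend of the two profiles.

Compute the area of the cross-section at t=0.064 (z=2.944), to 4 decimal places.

Cross-section at t=0.064: each vertex is (1-t)·p0[i] + t·p1[i].
  v1: (1-0.064)·(-0.18,4.31) + 0.064·(1.47,3.25) = (-0.0744,4.2422)
  v2: (1-0.064)·(-2.41,2.37) + 0.064·(-0.68,2.44) = (-2.2993,2.3745)
  v3: (1-0.064)·(-3.55,-2.17) + 0.064·(-2.22,-2.12) = (-3.4649,-2.1668)
  v4: (1-0.064)·(1.48,-4.43) + 0.064·(3.2,-4.62) = (1.5901,-4.4422)
Shoelace sum Σ(x_i·y_{i+1} − x_{i+1}·y_i):
  i=1: -0.0744·2.3745 − -2.2993·4.2422 = +9.5773 (running +9.5773)
  i=2: -2.2993·-2.1668 − -3.4649·2.3745 = +13.2094 (running +22.7866)
  i=3: -3.4649·-4.4422 − 1.5901·-2.1668 = +18.8369 (running +41.6236)
  i=4: 1.5901·4.2422 − -0.0744·-4.4422 = +6.4149 (running +48.0384)
Area = |Σ|/2 = |48.0384|/2 = 24.0192

Area at t=0.064: 24.0192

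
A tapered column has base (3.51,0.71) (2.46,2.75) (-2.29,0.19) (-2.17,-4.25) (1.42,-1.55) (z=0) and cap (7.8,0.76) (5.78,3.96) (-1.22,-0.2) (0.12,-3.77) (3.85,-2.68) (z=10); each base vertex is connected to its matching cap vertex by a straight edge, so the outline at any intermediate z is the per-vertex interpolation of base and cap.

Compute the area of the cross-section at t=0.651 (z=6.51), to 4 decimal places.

Area at t=0.651: 30.2230

Cross-section at t=0.651: each vertex is (1-t)·p0[i] + t·p1[i].
  v1: (1-0.651)·(3.51,0.71) + 0.651·(7.8,0.76) = (6.3028,0.7426)
  v2: (1-0.651)·(2.46,2.75) + 0.651·(5.78,3.96) = (4.6213,3.5377)
  v3: (1-0.651)·(-2.29,0.19) + 0.651·(-1.22,-0.2) = (-1.5934,-0.0639)
  v4: (1-0.651)·(-2.17,-4.25) + 0.651·(0.12,-3.77) = (-0.6792,-3.9375)
  v5: (1-0.651)·(1.42,-1.55) + 0.651·(3.85,-2.68) = (3.0019,-2.2856)
Shoelace sum Σ(x_i·y_{i+1} − x_{i+1}·y_i):
  i=1: 6.3028·3.5377 − 4.6213·0.7426 = +18.8659 (running +18.8659)
  i=2: 4.6213·-0.0639 − -1.5934·3.5377 = +5.3418 (running +24.2077)
  i=3: -1.5934·-3.9375 − -0.6792·-0.0639 = +6.2308 (running +30.4385)
  i=4: -0.6792·-2.2856 − 3.0019·-3.9375 = +13.3726 (running +43.8111)
  i=5: 3.0019·0.7426 − 6.3028·-2.2856 = +16.6349 (running +60.4460)
Area = |Σ|/2 = |60.4460|/2 = 30.2230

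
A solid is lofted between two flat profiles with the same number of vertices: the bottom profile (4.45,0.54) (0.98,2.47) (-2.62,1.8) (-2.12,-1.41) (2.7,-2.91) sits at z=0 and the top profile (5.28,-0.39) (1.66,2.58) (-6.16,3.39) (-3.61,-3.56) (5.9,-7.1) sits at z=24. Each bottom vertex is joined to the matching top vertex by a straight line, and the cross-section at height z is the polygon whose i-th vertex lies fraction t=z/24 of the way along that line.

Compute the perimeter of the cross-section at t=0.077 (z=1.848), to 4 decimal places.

Perimeter at t=0.077: 21.0025

Cross-section at t=0.077: each vertex is (1-t)·p0[i] + t·p1[i].
  v1: (1-0.077)·(4.45,0.54) + 0.077·(5.28,-0.39) = (4.5139,0.4684)
  v2: (1-0.077)·(0.98,2.47) + 0.077·(1.66,2.58) = (1.0324,2.4785)
  v3: (1-0.077)·(-2.62,1.8) + 0.077·(-6.16,3.39) = (-2.8926,1.9224)
  v4: (1-0.077)·(-2.12,-1.41) + 0.077·(-3.61,-3.56) = (-2.2347,-1.5756)
  v5: (1-0.077)·(2.7,-2.91) + 0.077·(5.9,-7.1) = (2.9464,-3.2326)
Perimeter = Σ |v_{i+1} − v_i|:
  edge 1→2: √(-3.4816² + 2.0101²) = 4.0202 (running 4.0202)
  edge 2→3: √(-3.9249² + -0.5560²) = 3.9641 (running 7.9843)
  edge 3→4: √(0.6578² + -3.4980²) = 3.5593 (running 11.5436)
  edge 4→5: √(5.1811² + -1.6571²) = 5.4397 (running 16.9833)
  edge 5→1: √(1.5675² + 3.7010²) = 4.0193 (running 21.0025)
Perimeter = 21.0025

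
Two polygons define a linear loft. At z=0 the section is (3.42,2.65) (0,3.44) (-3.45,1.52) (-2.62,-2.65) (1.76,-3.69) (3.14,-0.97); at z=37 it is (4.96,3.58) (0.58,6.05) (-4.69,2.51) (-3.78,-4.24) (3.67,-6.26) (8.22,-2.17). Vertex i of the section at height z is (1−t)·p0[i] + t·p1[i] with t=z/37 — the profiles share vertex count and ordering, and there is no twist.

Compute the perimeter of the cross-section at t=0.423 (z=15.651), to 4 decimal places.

Perimeter at t=0.423: 29.2216

Cross-section at t=0.423: each vertex is (1-t)·p0[i] + t·p1[i].
  v1: (1-0.423)·(3.42,2.65) + 0.423·(4.96,3.58) = (4.0714,3.0434)
  v2: (1-0.423)·(0,3.44) + 0.423·(0.58,6.05) = (0.2453,4.5440)
  v3: (1-0.423)·(-3.45,1.52) + 0.423·(-4.69,2.51) = (-3.9745,1.9388)
  v4: (1-0.423)·(-2.62,-2.65) + 0.423·(-3.78,-4.24) = (-3.1107,-3.3226)
  v5: (1-0.423)·(1.76,-3.69) + 0.423·(3.67,-6.26) = (2.5679,-4.7771)
  v6: (1-0.423)·(3.14,-0.97) + 0.423·(8.22,-2.17) = (5.2888,-1.4776)
Perimeter = Σ |v_{i+1} − v_i|:
  edge 1→2: √(-3.8261² + 1.5006²) = 4.1098 (running 4.1098)
  edge 2→3: √(-4.2199² + -2.6053²) = 4.9593 (running 9.0691)
  edge 3→4: √(0.8638² + -5.2613²) = 5.3318 (running 14.4009)
  edge 4→5: √(5.6786² + -1.4545²) = 5.8619 (running 20.2629)
  edge 5→6: √(2.7209² + 3.2995²) = 4.2767 (running 24.5396)
  edge 6→1: √(-1.2174² + 4.5210²) = 4.6820 (running 29.2216)
Perimeter = 29.2216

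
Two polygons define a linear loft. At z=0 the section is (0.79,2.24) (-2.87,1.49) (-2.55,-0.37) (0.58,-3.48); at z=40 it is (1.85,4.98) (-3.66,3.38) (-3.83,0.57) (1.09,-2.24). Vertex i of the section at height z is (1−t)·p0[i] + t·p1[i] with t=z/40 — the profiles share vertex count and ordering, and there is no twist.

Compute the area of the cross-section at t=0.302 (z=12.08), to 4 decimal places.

Area at t=0.302: 16.5122

Cross-section at t=0.302: each vertex is (1-t)·p0[i] + t·p1[i].
  v1: (1-0.302)·(0.79,2.24) + 0.302·(1.85,4.98) = (1.1101,3.0675)
  v2: (1-0.302)·(-2.87,1.49) + 0.302·(-3.66,3.38) = (-3.1086,2.0608)
  v3: (1-0.302)·(-2.55,-0.37) + 0.302·(-3.83,0.57) = (-2.9366,-0.0861)
  v4: (1-0.302)·(0.58,-3.48) + 0.302·(1.09,-2.24) = (0.7340,-3.1055)
Shoelace sum Σ(x_i·y_{i+1} − x_{i+1}·y_i):
  i=1: 1.1101·2.0608 − -3.1086·3.0675 = +11.8232 (running +11.8232)
  i=2: -3.1086·-0.0861 − -2.9366·2.0608 = +6.3193 (running +18.1425)
  i=3: -2.9366·-3.1055 − 0.7340·-0.0861 = +9.1828 (running +27.3253)
  i=4: 0.7340·3.0675 − 1.1101·-3.1055 = +5.6991 (running +33.0244)
Area = |Σ|/2 = |33.0244|/2 = 16.5122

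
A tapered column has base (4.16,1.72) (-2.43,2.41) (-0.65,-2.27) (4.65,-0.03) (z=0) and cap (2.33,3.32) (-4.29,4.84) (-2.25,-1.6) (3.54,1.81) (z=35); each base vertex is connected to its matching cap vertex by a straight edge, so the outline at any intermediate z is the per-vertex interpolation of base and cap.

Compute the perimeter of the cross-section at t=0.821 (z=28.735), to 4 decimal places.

Perimeter at t=0.821: 21.6278

Cross-section at t=0.821: each vertex is (1-t)·p0[i] + t·p1[i].
  v1: (1-0.821)·(4.16,1.72) + 0.821·(2.33,3.32) = (2.6576,3.0336)
  v2: (1-0.821)·(-2.43,2.41) + 0.821·(-4.29,4.84) = (-3.9571,4.4050)
  v3: (1-0.821)·(-0.65,-2.27) + 0.821·(-2.25,-1.6) = (-1.9636,-1.7199)
  v4: (1-0.821)·(4.65,-0.03) + 0.821·(3.54,1.81) = (3.7387,1.4806)
Perimeter = Σ |v_{i+1} − v_i|:
  edge 1→2: √(-6.6146² + 1.3714²) = 6.7553 (running 6.7553)
  edge 2→3: √(1.9935² + -6.1250²) = 6.4412 (running 13.1965)
  edge 3→4: √(5.7023² + 3.2006²) = 6.5391 (running 19.7356)
  edge 4→1: √(-1.0811² + 1.5530²) = 1.8922 (running 21.6278)
Perimeter = 21.6278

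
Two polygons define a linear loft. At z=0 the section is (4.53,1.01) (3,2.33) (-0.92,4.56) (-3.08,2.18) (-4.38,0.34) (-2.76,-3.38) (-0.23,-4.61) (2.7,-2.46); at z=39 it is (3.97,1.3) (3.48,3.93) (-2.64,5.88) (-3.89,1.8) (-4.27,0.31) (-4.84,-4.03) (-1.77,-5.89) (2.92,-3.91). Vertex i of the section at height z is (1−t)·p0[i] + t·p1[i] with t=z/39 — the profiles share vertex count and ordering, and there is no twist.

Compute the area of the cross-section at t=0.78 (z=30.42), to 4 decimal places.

Cross-section at t=0.78: each vertex is (1-t)·p0[i] + t·p1[i].
  v1: (1-0.78)·(4.53,1.01) + 0.78·(3.97,1.3) = (4.0932,1.2362)
  v2: (1-0.78)·(3,2.33) + 0.78·(3.48,3.93) = (3.3744,3.5780)
  v3: (1-0.78)·(-0.92,4.56) + 0.78·(-2.64,5.88) = (-2.2616,5.5896)
  v4: (1-0.78)·(-3.08,2.18) + 0.78·(-3.89,1.8) = (-3.7118,1.8836)
  v5: (1-0.78)·(-4.38,0.34) + 0.78·(-4.27,0.31) = (-4.2942,0.3166)
  v6: (1-0.78)·(-2.76,-3.38) + 0.78·(-4.84,-4.03) = (-4.3824,-3.8870)
  v7: (1-0.78)·(-0.23,-4.61) + 0.78·(-1.77,-5.89) = (-1.4312,-5.6084)
  v8: (1-0.78)·(2.7,-2.46) + 0.78·(2.92,-3.91) = (2.8716,-3.5910)
Shoelace sum Σ(x_i·y_{i+1} − x_{i+1}·y_i):
  i=1: 4.0932·3.5780 − 3.3744·1.2362 = +10.4740 (running +10.4740)
  i=2: 3.3744·5.5896 − -2.2616·3.5780 = +26.9536 (running +37.4276)
  i=3: -2.2616·1.8836 − -3.7118·5.5896 = +16.4875 (running +53.9151)
  i=4: -3.7118·0.3166 − -4.2942·1.8836 = +6.9134 (running +60.8285)
  i=5: -4.2942·-3.8870 − -4.3824·0.3166 = +18.0790 (running +78.9075)
  i=6: -4.3824·-5.6084 − -1.4312·-3.8870 = +19.0152 (running +97.9227)
  i=7: -1.4312·-3.5910 − 2.8716·-5.6084 = +21.2445 (running +119.1672)
  i=8: 2.8716·1.2362 − 4.0932·-3.5910 = +18.2486 (running +137.4158)
Area = |Σ|/2 = |137.4158|/2 = 68.7079

Area at t=0.78: 68.7079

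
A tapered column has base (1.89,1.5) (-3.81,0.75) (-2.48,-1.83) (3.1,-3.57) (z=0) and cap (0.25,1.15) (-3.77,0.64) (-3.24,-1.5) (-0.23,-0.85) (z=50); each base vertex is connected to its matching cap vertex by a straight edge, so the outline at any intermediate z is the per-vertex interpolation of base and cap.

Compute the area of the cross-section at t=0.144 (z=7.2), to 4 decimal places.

Area at t=0.144: 18.6835

Cross-section at t=0.144: each vertex is (1-t)·p0[i] + t·p1[i].
  v1: (1-0.144)·(1.89,1.5) + 0.144·(0.25,1.15) = (1.6538,1.4496)
  v2: (1-0.144)·(-3.81,0.75) + 0.144·(-3.77,0.64) = (-3.8042,0.7342)
  v3: (1-0.144)·(-2.48,-1.83) + 0.144·(-3.24,-1.5) = (-2.5894,-1.7825)
  v4: (1-0.144)·(3.1,-3.57) + 0.144·(-0.23,-0.85) = (2.6205,-3.1783)
Shoelace sum Σ(x_i·y_{i+1} − x_{i+1}·y_i):
  i=1: 1.6538·0.7342 − -3.8042·1.4496 = +6.7288 (running +6.7288)
  i=2: -3.8042·-1.7825 − -2.5894·0.7342 = +8.6820 (running +15.4109)
  i=3: -2.5894·-3.1783 − 2.6205·-1.7825 = +12.9010 (running +28.3119)
  i=4: 2.6205·1.4496 − 1.6538·-3.1783 = +9.0551 (running +37.3670)
Area = |Σ|/2 = |37.3670|/2 = 18.6835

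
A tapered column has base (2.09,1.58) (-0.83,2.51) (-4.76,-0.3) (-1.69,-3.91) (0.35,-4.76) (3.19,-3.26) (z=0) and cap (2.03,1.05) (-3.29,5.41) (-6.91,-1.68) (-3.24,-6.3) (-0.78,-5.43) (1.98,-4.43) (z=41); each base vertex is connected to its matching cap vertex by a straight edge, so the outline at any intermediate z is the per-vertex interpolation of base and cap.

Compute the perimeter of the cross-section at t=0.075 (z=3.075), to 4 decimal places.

Perimeter at t=0.075: 23.5264

Cross-section at t=0.075: each vertex is (1-t)·p0[i] + t·p1[i].
  v1: (1-0.075)·(2.09,1.58) + 0.075·(2.03,1.05) = (2.0855,1.5403)
  v2: (1-0.075)·(-0.83,2.51) + 0.075·(-3.29,5.41) = (-1.0145,2.7275)
  v3: (1-0.075)·(-4.76,-0.3) + 0.075·(-6.91,-1.68) = (-4.9212,-0.4035)
  v4: (1-0.075)·(-1.69,-3.91) + 0.075·(-3.24,-6.3) = (-1.8062,-4.0892)
  v5: (1-0.075)·(0.35,-4.76) + 0.075·(-0.78,-5.43) = (0.2652,-4.8102)
  v6: (1-0.075)·(3.19,-3.26) + 0.075·(1.98,-4.43) = (3.0993,-3.3478)
Perimeter = Σ |v_{i+1} − v_i|:
  edge 1→2: √(-3.1000² + 1.1872²) = 3.3196 (running 3.3196)
  edge 2→3: √(-3.9067² + -3.1310²) = 5.0066 (running 8.3262)
  edge 3→4: √(3.1150² + -3.6857²) = 4.8258 (running 13.1519)
  edge 4→5: √(2.0715² + -0.7210²) = 2.1934 (running 15.3453)
  edge 5→6: √(2.8340² + 1.4625²) = 3.1891 (running 18.5344)
  edge 6→1: √(-1.0138² + 4.8880²) = 4.9920 (running 23.5264)
Perimeter = 23.5264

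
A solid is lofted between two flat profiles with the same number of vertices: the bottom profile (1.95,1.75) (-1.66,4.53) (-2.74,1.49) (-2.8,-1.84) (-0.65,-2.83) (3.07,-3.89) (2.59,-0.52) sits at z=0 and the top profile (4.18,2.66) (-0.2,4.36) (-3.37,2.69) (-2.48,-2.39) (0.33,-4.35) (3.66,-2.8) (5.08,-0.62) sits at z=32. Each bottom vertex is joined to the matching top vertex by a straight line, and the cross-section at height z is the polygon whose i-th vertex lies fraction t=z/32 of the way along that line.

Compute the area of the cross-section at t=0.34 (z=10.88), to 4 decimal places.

Area at t=0.34: 37.9468

Cross-section at t=0.34: each vertex is (1-t)·p0[i] + t·p1[i].
  v1: (1-0.34)·(1.95,1.75) + 0.34·(4.18,2.66) = (2.7082,2.0594)
  v2: (1-0.34)·(-1.66,4.53) + 0.34·(-0.2,4.36) = (-1.1636,4.4722)
  v3: (1-0.34)·(-2.74,1.49) + 0.34·(-3.37,2.69) = (-2.9542,1.8980)
  v4: (1-0.34)·(-2.8,-1.84) + 0.34·(-2.48,-2.39) = (-2.6912,-2.0270)
  v5: (1-0.34)·(-0.65,-2.83) + 0.34·(0.33,-4.35) = (-0.3168,-3.3468)
  v6: (1-0.34)·(3.07,-3.89) + 0.34·(3.66,-2.8) = (3.2706,-3.5194)
  v7: (1-0.34)·(2.59,-0.52) + 0.34·(5.08,-0.62) = (3.4366,-0.5540)
Shoelace sum Σ(x_i·y_{i+1} − x_{i+1}·y_i):
  i=1: 2.7082·4.4722 − -1.1636·2.0594 = +14.5079 (running +14.5079)
  i=2: -1.1636·1.8980 − -2.9542·4.4722 = +11.0033 (running +25.5112)
  i=3: -2.9542·-2.0270 − -2.6912·1.8980 = +11.0961 (running +36.6073)
  i=4: -2.6912·-3.3468 − -0.3168·-2.0270 = +8.3648 (running +44.9720)
  i=5: -0.3168·-3.5194 − 3.2706·-3.3468 = +12.0610 (running +57.0330)
  i=6: 3.2706·-0.5540 − 3.4366·-3.5194 = +10.2829 (running +67.3159)
  i=7: 3.4366·2.0594 − 2.7082·-0.5540 = +8.5777 (running +75.8935)
Area = |Σ|/2 = |75.8935|/2 = 37.9468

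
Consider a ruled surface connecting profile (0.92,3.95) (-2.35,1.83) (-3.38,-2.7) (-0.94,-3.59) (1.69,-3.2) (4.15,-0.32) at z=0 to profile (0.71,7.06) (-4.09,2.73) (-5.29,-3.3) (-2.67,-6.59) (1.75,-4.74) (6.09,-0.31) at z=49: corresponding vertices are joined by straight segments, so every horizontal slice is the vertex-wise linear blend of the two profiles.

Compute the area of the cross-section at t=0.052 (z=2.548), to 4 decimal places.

Area at t=0.052: 38.0243

Cross-section at t=0.052: each vertex is (1-t)·p0[i] + t·p1[i].
  v1: (1-0.052)·(0.92,3.95) + 0.052·(0.71,7.06) = (0.9091,4.1117)
  v2: (1-0.052)·(-2.35,1.83) + 0.052·(-4.09,2.73) = (-2.4405,1.8768)
  v3: (1-0.052)·(-3.38,-2.7) + 0.052·(-5.29,-3.3) = (-3.4793,-2.7312)
  v4: (1-0.052)·(-0.94,-3.59) + 0.052·(-2.67,-6.59) = (-1.0300,-3.7460)
  v5: (1-0.052)·(1.69,-3.2) + 0.052·(1.75,-4.74) = (1.6931,-3.2801)
  v6: (1-0.052)·(4.15,-0.32) + 0.052·(6.09,-0.31) = (4.2509,-0.3195)
Shoelace sum Σ(x_i·y_{i+1} − x_{i+1}·y_i):
  i=1: 0.9091·1.8768 − -2.4405·4.1117 = +11.7407 (running +11.7407)
  i=2: -2.4405·-2.7312 − -3.4793·1.8768 = +13.1954 (running +24.9362)
  i=3: -3.4793·-3.7460 − -1.0300·-2.7312 = +10.2205 (running +35.1567)
  i=4: -1.0300·-3.2801 − 1.6931·-3.7460 = +9.7208 (running +44.8774)
  i=5: 1.6931·-0.3195 − 4.2509·-3.2801 = +13.4023 (running +58.2798)
  i=6: 4.2509·4.1117 − 0.9091·-0.3195 = +17.7689 (running +76.0486)
Area = |Σ|/2 = |76.0486|/2 = 38.0243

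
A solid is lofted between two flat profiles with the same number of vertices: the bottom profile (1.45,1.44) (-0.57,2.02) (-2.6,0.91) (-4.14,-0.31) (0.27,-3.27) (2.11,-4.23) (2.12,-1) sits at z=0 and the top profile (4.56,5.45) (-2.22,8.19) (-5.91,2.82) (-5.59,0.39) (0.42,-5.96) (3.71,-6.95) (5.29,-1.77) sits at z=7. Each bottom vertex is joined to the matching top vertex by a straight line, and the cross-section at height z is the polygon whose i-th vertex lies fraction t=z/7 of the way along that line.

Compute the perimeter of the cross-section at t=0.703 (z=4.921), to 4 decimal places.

Cross-section at t=0.703: each vertex is (1-t)·p0[i] + t·p1[i].
  v1: (1-0.703)·(1.45,1.44) + 0.703·(4.56,5.45) = (3.6363,4.2590)
  v2: (1-0.703)·(-0.57,2.02) + 0.703·(-2.22,8.19) = (-1.7299,6.3575)
  v3: (1-0.703)·(-2.6,0.91) + 0.703·(-5.91,2.82) = (-4.9269,2.2527)
  v4: (1-0.703)·(-4.14,-0.31) + 0.703·(-5.59,0.39) = (-5.1593,0.1821)
  v5: (1-0.703)·(0.27,-3.27) + 0.703·(0.42,-5.96) = (0.3754,-5.1611)
  v6: (1-0.703)·(2.11,-4.23) + 0.703·(3.71,-6.95) = (3.2348,-6.1422)
  v7: (1-0.703)·(2.12,-1) + 0.703·(5.29,-1.77) = (4.3485,-1.5413)
Perimeter = Σ |v_{i+1} − v_i|:
  edge 1→2: √(-5.3663² + 2.0985²) = 5.7620 (running 5.7620)
  edge 2→3: √(-3.1970² + -4.1048²) = 5.2029 (running 10.9649)
  edge 3→4: √(-0.2324² + -2.0706²) = 2.0836 (running 13.0485)
  edge 4→5: √(5.5348² + -5.3432²) = 7.6931 (running 20.7416)
  edge 5→6: √(2.8594² + -0.9811²) = 3.0230 (running 23.7646)
  edge 6→7: √(1.1137² + 4.6008²) = 4.7337 (running 28.4983)
  edge 7→1: √(-0.7122² + 5.8003²) = 5.8439 (running 34.3422)
Perimeter = 34.3422

Perimeter at t=0.703: 34.3422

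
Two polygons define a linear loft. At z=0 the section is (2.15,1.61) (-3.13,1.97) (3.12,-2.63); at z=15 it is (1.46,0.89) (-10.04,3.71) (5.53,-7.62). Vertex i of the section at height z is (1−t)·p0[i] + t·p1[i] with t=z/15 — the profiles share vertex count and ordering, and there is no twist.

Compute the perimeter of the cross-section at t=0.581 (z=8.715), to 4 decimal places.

Perimeter at t=0.581: 30.7810

Cross-section at t=0.581: each vertex is (1-t)·p0[i] + t·p1[i].
  v1: (1-0.581)·(2.15,1.61) + 0.581·(1.46,0.89) = (1.7491,1.1917)
  v2: (1-0.581)·(-3.13,1.97) + 0.581·(-10.04,3.71) = (-7.1447,2.9809)
  v3: (1-0.581)·(3.12,-2.63) + 0.581·(5.53,-7.62) = (4.5202,-5.5292)
Perimeter = Σ |v_{i+1} − v_i|:
  edge 1→2: √(-8.8938² + 1.7893²) = 9.0720 (running 9.0720)
  edge 2→3: √(11.6649² + -8.5101²) = 14.4393 (running 23.5113)
  edge 3→1: √(-2.7711² + 6.7209²) = 7.2697 (running 30.7810)
Perimeter = 30.7810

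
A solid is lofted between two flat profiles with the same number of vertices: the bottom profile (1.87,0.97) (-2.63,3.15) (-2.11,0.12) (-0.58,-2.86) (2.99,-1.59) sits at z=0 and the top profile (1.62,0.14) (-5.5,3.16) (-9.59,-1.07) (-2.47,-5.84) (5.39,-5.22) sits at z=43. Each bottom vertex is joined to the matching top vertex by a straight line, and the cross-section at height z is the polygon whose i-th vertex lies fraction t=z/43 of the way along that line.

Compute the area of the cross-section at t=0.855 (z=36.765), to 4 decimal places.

Area at t=0.855: 64.3340

Cross-section at t=0.855: each vertex is (1-t)·p0[i] + t·p1[i].
  v1: (1-0.855)·(1.87,0.97) + 0.855·(1.62,0.14) = (1.6562,0.2604)
  v2: (1-0.855)·(-2.63,3.15) + 0.855·(-5.5,3.16) = (-5.0838,3.1585)
  v3: (1-0.855)·(-2.11,0.12) + 0.855·(-9.59,-1.07) = (-8.5054,-0.8975)
  v4: (1-0.855)·(-0.58,-2.86) + 0.855·(-2.47,-5.84) = (-2.1959,-5.4079)
  v5: (1-0.855)·(2.99,-1.59) + 0.855·(5.39,-5.22) = (5.0420,-4.6936)
Shoelace sum Σ(x_i·y_{i+1} − x_{i+1}·y_i):
  i=1: 1.6562·3.1585 − -5.0838·0.2604 = +6.5549 (running +6.5549)
  i=2: -5.0838·-0.8975 − -8.5054·3.1585 = +31.4272 (running +37.9822)
  i=3: -8.5054·-5.4079 − -2.1959·-0.8975 = +44.0256 (running +82.0078)
  i=4: -2.1959·-4.6936 − 5.0420·-5.4079 = +37.5737 (running +119.5814)
  i=5: 5.0420·0.2604 − 1.6562·-4.6936 = +9.0865 (running +128.6680)
Area = |Σ|/2 = |128.6680|/2 = 64.3340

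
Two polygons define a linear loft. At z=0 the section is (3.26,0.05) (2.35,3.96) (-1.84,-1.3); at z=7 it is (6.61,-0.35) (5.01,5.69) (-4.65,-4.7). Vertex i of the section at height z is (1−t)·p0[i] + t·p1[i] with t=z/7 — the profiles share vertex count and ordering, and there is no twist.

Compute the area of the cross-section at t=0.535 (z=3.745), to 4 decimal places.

Cross-section at t=0.535: each vertex is (1-t)·p0[i] + t·p1[i].
  v1: (1-0.535)·(3.26,0.05) + 0.535·(6.61,-0.35) = (5.0523,-0.1640)
  v2: (1-0.535)·(2.35,3.96) + 0.535·(5.01,5.69) = (3.7731,4.8856)
  v3: (1-0.535)·(-1.84,-1.3) + 0.535·(-4.65,-4.7) = (-3.3434,-3.1190)
Shoelace sum Σ(x_i·y_{i+1} − x_{i+1}·y_i):
  i=1: 5.0523·4.8856 − 3.7731·-0.1640 = +25.3018 (running +25.3018)
  i=2: 3.7731·-3.1190 − -3.3434·4.8856 = +4.5658 (running +29.8676)
  i=3: -3.3434·-0.1640 − 5.0523·-3.1190 = +16.3063 (running +46.1739)
Area = |Σ|/2 = |46.1739|/2 = 23.0869

Area at t=0.535: 23.0869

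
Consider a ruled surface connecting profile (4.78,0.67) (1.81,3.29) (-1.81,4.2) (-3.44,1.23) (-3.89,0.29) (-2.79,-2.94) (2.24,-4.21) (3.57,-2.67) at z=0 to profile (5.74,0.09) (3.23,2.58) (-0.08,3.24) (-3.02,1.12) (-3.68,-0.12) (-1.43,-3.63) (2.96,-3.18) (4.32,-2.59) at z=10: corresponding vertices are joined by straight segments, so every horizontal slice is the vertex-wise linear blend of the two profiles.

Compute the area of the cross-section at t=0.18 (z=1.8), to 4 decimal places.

Area at t=0.18: 48.4731

Cross-section at t=0.18: each vertex is (1-t)·p0[i] + t·p1[i].
  v1: (1-0.18)·(4.78,0.67) + 0.18·(5.74,0.09) = (4.9528,0.5656)
  v2: (1-0.18)·(1.81,3.29) + 0.18·(3.23,2.58) = (2.0656,3.1622)
  v3: (1-0.18)·(-1.81,4.2) + 0.18·(-0.08,3.24) = (-1.4986,4.0272)
  v4: (1-0.18)·(-3.44,1.23) + 0.18·(-3.02,1.12) = (-3.3644,1.2102)
  v5: (1-0.18)·(-3.89,0.29) + 0.18·(-3.68,-0.12) = (-3.8522,0.2162)
  v6: (1-0.18)·(-2.79,-2.94) + 0.18·(-1.43,-3.63) = (-2.5452,-3.0642)
  v7: (1-0.18)·(2.24,-4.21) + 0.18·(2.96,-3.18) = (2.3696,-4.0246)
  v8: (1-0.18)·(3.57,-2.67) + 0.18·(4.32,-2.59) = (3.7050,-2.6556)
Shoelace sum Σ(x_i·y_{i+1} − x_{i+1}·y_i):
  i=1: 4.9528·3.1622 − 2.0656·0.5656 = +14.4934 (running +14.4934)
  i=2: 2.0656·4.0272 − -1.4986·3.1622 = +13.0575 (running +27.5509)
  i=3: -1.4986·1.2102 − -3.3644·4.0272 = +11.7355 (running +39.2864)
  i=4: -3.3644·0.2162 − -3.8522·1.2102 = +3.9345 (running +43.2210)
  i=5: -3.8522·-3.0642 − -2.5452·0.2162 = +12.3542 (running +55.5751)
  i=6: -2.5452·-4.0246 − 2.3696·-3.0642 = +17.5043 (running +73.0795)
  i=7: 2.3696·-2.6556 − 3.7050·-4.0246 = +8.6184 (running +81.6979)
  i=8: 3.7050·0.5656 − 4.9528·-2.6556 = +15.2482 (running +96.9461)
Area = |Σ|/2 = |96.9461|/2 = 48.4731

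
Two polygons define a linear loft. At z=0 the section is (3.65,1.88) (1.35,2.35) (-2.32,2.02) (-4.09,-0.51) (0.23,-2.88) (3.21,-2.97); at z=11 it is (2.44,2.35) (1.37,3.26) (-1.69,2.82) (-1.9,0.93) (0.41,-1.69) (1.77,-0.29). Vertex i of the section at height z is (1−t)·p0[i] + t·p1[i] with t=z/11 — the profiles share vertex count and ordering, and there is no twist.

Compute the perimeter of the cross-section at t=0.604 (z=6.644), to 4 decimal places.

Cross-section at t=0.604: each vertex is (1-t)·p0[i] + t·p1[i].
  v1: (1-0.604)·(3.65,1.88) + 0.604·(2.44,2.35) = (2.9192,2.1639)
  v2: (1-0.604)·(1.35,2.35) + 0.604·(1.37,3.26) = (1.3621,2.8996)
  v3: (1-0.604)·(-2.32,2.02) + 0.604·(-1.69,2.82) = (-1.9395,2.5032)
  v4: (1-0.604)·(-4.09,-0.51) + 0.604·(-1.9,0.93) = (-2.7672,0.3598)
  v5: (1-0.604)·(0.23,-2.88) + 0.604·(0.41,-1.69) = (0.3387,-2.1612)
  v6: (1-0.604)·(3.21,-2.97) + 0.604·(1.77,-0.29) = (2.3402,-1.3513)
Perimeter = Σ |v_{i+1} − v_i|:
  edge 1→2: √(-1.5571² + 0.7358²) = 1.7222 (running 1.7222)
  edge 2→3: √(-3.3016² + -0.3964²) = 3.3253 (running 5.0474)
  edge 3→4: √(-0.8278² + -2.1434²) = 2.2977 (running 7.3452)
  edge 4→5: √(3.1060² + -2.5210²) = 4.0003 (running 11.3455)
  edge 5→6: √(2.0015² + 0.8100²) = 2.1592 (running 13.5047)
  edge 6→1: √(0.5789² + 3.5152²) = 3.5625 (running 17.0672)
Perimeter = 17.0672

Perimeter at t=0.604: 17.0672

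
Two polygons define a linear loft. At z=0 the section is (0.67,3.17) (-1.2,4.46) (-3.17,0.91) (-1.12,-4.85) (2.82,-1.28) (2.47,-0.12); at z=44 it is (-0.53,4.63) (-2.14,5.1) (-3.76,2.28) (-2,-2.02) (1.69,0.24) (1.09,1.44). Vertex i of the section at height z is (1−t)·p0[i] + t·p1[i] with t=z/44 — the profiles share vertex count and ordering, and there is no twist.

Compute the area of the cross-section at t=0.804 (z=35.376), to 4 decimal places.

Cross-section at t=0.804: each vertex is (1-t)·p0[i] + t·p1[i].
  v1: (1-0.804)·(0.67,3.17) + 0.804·(-0.53,4.63) = (-0.2948,4.3438)
  v2: (1-0.804)·(-1.2,4.46) + 0.804·(-2.14,5.1) = (-1.9558,4.9746)
  v3: (1-0.804)·(-3.17,0.91) + 0.804·(-3.76,2.28) = (-3.6444,2.0115)
  v4: (1-0.804)·(-1.12,-4.85) + 0.804·(-2,-2.02) = (-1.8275,-2.5747)
  v5: (1-0.804)·(2.82,-1.28) + 0.804·(1.69,0.24) = (1.9115,-0.0579)
  v6: (1-0.804)·(2.47,-0.12) + 0.804·(1.09,1.44) = (1.3605,1.1342)
Shoelace sum Σ(x_i·y_{i+1} − x_{i+1}·y_i):
  i=1: -0.2948·4.9746 − -1.9558·4.3438 = +7.0290 (running +7.0290)
  i=2: -1.9558·2.0115 − -3.6444·4.9746 = +14.1951 (running +21.2241)
  i=3: -3.6444·-2.5747 − -1.8275·2.0115 = +13.0591 (running +34.2832)
  i=4: -1.8275·-0.0579 − 1.9115·-2.5747 = +5.0273 (running +39.3105)
  i=5: 1.9115·1.1342 − 1.3605·-0.0579 = +2.2469 (running +41.5574)
  i=6: 1.3605·4.3438 − -0.2948·1.1342 = +6.2441 (running +47.8015)
Area = |Σ|/2 = |47.8015|/2 = 23.9007

Area at t=0.804: 23.9007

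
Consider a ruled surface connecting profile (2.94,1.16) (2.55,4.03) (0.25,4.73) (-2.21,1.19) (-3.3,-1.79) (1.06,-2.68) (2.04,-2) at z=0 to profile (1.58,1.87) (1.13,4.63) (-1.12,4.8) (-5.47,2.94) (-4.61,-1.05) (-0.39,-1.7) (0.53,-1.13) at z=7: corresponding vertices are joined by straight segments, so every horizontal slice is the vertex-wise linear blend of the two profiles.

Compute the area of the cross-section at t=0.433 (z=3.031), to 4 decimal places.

Area at t=0.433: 32.4952

Cross-section at t=0.433: each vertex is (1-t)·p0[i] + t·p1[i].
  v1: (1-0.433)·(2.94,1.16) + 0.433·(1.58,1.87) = (2.3511,1.4674)
  v2: (1-0.433)·(2.55,4.03) + 0.433·(1.13,4.63) = (1.9351,4.2898)
  v3: (1-0.433)·(0.25,4.73) + 0.433·(-1.12,4.8) = (-0.3432,4.7603)
  v4: (1-0.433)·(-2.21,1.19) + 0.433·(-5.47,2.94) = (-3.6216,1.9478)
  v5: (1-0.433)·(-3.3,-1.79) + 0.433·(-4.61,-1.05) = (-3.8672,-1.4696)
  v6: (1-0.433)·(1.06,-2.68) + 0.433·(-0.39,-1.7) = (0.4322,-2.2557)
  v7: (1-0.433)·(2.04,-2) + 0.433·(0.53,-1.13) = (1.3862,-1.6233)
Shoelace sum Σ(x_i·y_{i+1} − x_{i+1}·y_i):
  i=1: 2.3511·4.2898 − 1.9351·1.4674 = +7.2462 (running +7.2462)
  i=2: 1.9351·4.7603 − -0.3432·4.2898 = +10.6842 (running +17.9303)
  i=3: -0.3432·1.9478 − -3.6216·4.7603 = +16.5714 (running +34.5017)
  i=4: -3.6216·-1.4696 − -3.8672·1.9478 = +12.8546 (running +47.3563)
  i=5: -3.8672·-2.2557 − 0.4322·-1.4696 = +9.3582 (running +56.7145)
  i=6: 0.4322·-1.6233 − 1.3862·-2.2557 = +2.4252 (running +59.1397)
  i=7: 1.3862·1.4674 − 2.3511·-1.6233 = +5.8507 (running +64.9904)
Area = |Σ|/2 = |64.9904|/2 = 32.4952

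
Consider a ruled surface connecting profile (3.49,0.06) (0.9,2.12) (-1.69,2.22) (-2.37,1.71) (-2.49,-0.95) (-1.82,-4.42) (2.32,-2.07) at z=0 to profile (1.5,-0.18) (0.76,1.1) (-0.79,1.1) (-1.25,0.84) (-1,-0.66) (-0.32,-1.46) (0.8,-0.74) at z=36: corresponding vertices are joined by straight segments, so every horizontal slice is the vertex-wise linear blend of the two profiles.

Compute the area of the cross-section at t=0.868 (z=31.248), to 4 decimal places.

Area at t=0.868: 6.5125

Cross-section at t=0.868: each vertex is (1-t)·p0[i] + t·p1[i].
  v1: (1-0.868)·(3.49,0.06) + 0.868·(1.5,-0.18) = (1.7627,-0.1483)
  v2: (1-0.868)·(0.9,2.12) + 0.868·(0.76,1.1) = (0.7785,1.2346)
  v3: (1-0.868)·(-1.69,2.22) + 0.868·(-0.79,1.1) = (-0.9088,1.2478)
  v4: (1-0.868)·(-2.37,1.71) + 0.868·(-1.25,0.84) = (-1.3978,0.9548)
  v5: (1-0.868)·(-2.49,-0.95) + 0.868·(-1,-0.66) = (-1.1967,-0.6983)
  v6: (1-0.868)·(-1.82,-4.42) + 0.868·(-0.32,-1.46) = (-0.5180,-1.8507)
  v7: (1-0.868)·(2.32,-2.07) + 0.868·(0.8,-0.74) = (1.0006,-0.9156)
Shoelace sum Σ(x_i·y_{i+1} − x_{i+1}·y_i):
  i=1: 1.7627·1.2346 − 0.7785·-0.1483 = +2.2917 (running +2.2917)
  i=2: 0.7785·1.2478 − -0.9088·1.2346 = +2.0935 (running +4.3852)
  i=3: -0.9088·0.9548 − -1.3978·1.2478 = +0.8765 (running +5.2617)
  i=4: -1.3978·-0.6983 − -1.1967·0.9548 = +2.1187 (running +7.3804)
  i=5: -1.1967·-1.8507 − -0.5180·-0.6983 = +1.8530 (running +9.2335)
  i=6: -0.5180·-0.9156 − 1.0006·-1.8507 = +2.3262 (running +11.5596)
  i=7: 1.0006·-0.1483 − 1.7627·-0.9156 = +1.4654 (running +13.0250)
Area = |Σ|/2 = |13.0250|/2 = 6.5125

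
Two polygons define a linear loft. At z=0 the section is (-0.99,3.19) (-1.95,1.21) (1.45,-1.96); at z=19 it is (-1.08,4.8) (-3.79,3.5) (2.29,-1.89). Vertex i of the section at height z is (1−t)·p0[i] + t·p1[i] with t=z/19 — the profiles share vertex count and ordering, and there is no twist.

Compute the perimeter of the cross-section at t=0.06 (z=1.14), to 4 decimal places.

Perimeter at t=0.06: 12.8756

Cross-section at t=0.06: each vertex is (1-t)·p0[i] + t·p1[i].
  v1: (1-0.06)·(-0.99,3.19) + 0.06·(-1.08,4.8) = (-0.9954,3.2866)
  v2: (1-0.06)·(-1.95,1.21) + 0.06·(-3.79,3.5) = (-2.0604,1.3474)
  v3: (1-0.06)·(1.45,-1.96) + 0.06·(2.29,-1.89) = (1.5004,-1.9558)
Perimeter = Σ |v_{i+1} − v_i|:
  edge 1→2: √(-1.0650² + -1.9392²) = 2.2124 (running 2.2124)
  edge 2→3: √(3.5608² + -3.3032²) = 4.8570 (running 7.0694)
  edge 3→1: √(-2.4958² + 5.2424²) = 5.8062 (running 12.8756)
Perimeter = 12.8756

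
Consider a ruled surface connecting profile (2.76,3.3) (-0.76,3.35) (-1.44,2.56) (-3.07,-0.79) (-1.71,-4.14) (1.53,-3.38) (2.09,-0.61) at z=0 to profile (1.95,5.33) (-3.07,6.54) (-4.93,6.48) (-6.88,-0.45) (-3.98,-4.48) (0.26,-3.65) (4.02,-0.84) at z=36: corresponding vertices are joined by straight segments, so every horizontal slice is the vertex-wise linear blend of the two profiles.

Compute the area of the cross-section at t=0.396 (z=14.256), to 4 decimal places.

Cross-section at t=0.396: each vertex is (1-t)·p0[i] + t·p1[i].
  v1: (1-0.396)·(2.76,3.3) + 0.396·(1.95,5.33) = (2.4392,4.1039)
  v2: (1-0.396)·(-0.76,3.35) + 0.396·(-3.07,6.54) = (-1.6748,4.6132)
  v3: (1-0.396)·(-1.44,2.56) + 0.396·(-4.93,6.48) = (-2.8220,4.1123)
  v4: (1-0.396)·(-3.07,-0.79) + 0.396·(-6.88,-0.45) = (-4.5788,-0.6554)
  v5: (1-0.396)·(-1.71,-4.14) + 0.396·(-3.98,-4.48) = (-2.6089,-4.2746)
  v6: (1-0.396)·(1.53,-3.38) + 0.396·(0.26,-3.65) = (1.0271,-3.4869)
  v7: (1-0.396)·(2.09,-0.61) + 0.396·(4.02,-0.84) = (2.8543,-0.7011)
Shoelace sum Σ(x_i·y_{i+1} − x_{i+1}·y_i):
  i=1: 2.4392·4.6132 − -1.6748·4.1039 = +18.1258 (running +18.1258)
  i=2: -1.6748·4.1123 − -2.8220·4.6132 = +6.1316 (running +24.2574)
  i=3: -2.8220·-0.6554 − -4.5788·4.1123 = +20.6788 (running +44.9362)
  i=4: -4.5788·-4.2746 − -2.6089·-0.6554 = +17.8628 (running +62.7990)
  i=5: -2.6089·-3.4869 − 1.0271·-4.2746 = +13.4875 (running +76.2865)
  i=6: 1.0271·-0.7011 − 2.8543·-3.4869 = +9.2326 (running +85.5190)
  i=7: 2.8543·4.1039 − 2.4392·-0.7011 = +13.4237 (running +98.9428)
Area = |Σ|/2 = |98.9428|/2 = 49.4714

Area at t=0.396: 49.4714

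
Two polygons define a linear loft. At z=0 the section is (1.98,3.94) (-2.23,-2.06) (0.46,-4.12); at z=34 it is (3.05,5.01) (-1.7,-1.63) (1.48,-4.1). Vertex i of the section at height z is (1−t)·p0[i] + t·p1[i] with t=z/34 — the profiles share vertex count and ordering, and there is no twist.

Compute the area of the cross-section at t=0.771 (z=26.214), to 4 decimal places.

Cross-section at t=0.771: each vertex is (1-t)·p0[i] + t·p1[i].
  v1: (1-0.771)·(1.98,3.94) + 0.771·(3.05,5.01) = (2.8050,4.7650)
  v2: (1-0.771)·(-2.23,-2.06) + 0.771·(-1.7,-1.63) = (-1.8214,-1.7285)
  v3: (1-0.771)·(0.46,-4.12) + 0.771·(1.48,-4.1) = (1.2464,-4.1046)
Shoelace sum Σ(x_i·y_{i+1} − x_{i+1}·y_i):
  i=1: 2.8050·-1.7285 − -1.8214·4.7650 = +3.8305 (running +3.8305)
  i=2: -1.8214·-4.1046 − 1.2464·-1.7285 = +9.6304 (running +13.4608)
  i=3: 1.2464·4.7650 − 2.8050·-4.1046 = +17.4524 (running +30.9132)
Area = |Σ|/2 = |30.9132|/2 = 15.4566

Area at t=0.771: 15.4566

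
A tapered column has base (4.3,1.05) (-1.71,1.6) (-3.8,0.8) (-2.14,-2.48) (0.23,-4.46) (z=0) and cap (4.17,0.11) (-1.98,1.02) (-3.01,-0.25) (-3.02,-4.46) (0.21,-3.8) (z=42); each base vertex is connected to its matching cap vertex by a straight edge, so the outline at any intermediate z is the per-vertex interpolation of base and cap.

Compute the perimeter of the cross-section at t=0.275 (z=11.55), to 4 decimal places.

Cross-section at t=0.275: each vertex is (1-t)·p0[i] + t·p1[i].
  v1: (1-0.275)·(4.3,1.05) + 0.275·(4.17,0.11) = (4.2642,0.7915)
  v2: (1-0.275)·(-1.71,1.6) + 0.275·(-1.98,1.02) = (-1.7842,1.4405)
  v3: (1-0.275)·(-3.8,0.8) + 0.275·(-3.01,-0.25) = (-3.5827,0.5112)
  v4: (1-0.275)·(-2.14,-2.48) + 0.275·(-3.02,-4.46) = (-2.3820,-3.0245)
  v5: (1-0.275)·(0.23,-4.46) + 0.275·(0.21,-3.8) = (0.2245,-4.2785)
Perimeter = Σ |v_{i+1} − v_i|:
  edge 1→2: √(-6.0485² + 0.6490²) = 6.0832 (running 6.0832)
  edge 2→3: √(-1.7985² + -0.9292²) = 2.0244 (running 8.1076)
  edge 3→4: √(1.2007² + -3.5358²) = 3.7341 (running 11.8417)
  edge 4→5: √(2.6065² + -1.2540²) = 2.8925 (running 14.7341)
  edge 5→1: √(4.0397² + 5.0700²) = 6.4826 (running 21.2168)
Perimeter = 21.2168

Perimeter at t=0.275: 21.2168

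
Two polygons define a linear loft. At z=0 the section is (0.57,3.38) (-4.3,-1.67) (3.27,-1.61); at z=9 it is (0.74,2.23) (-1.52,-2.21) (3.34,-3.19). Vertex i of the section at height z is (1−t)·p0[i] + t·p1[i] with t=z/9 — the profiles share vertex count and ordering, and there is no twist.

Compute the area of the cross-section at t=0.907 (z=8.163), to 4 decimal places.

Area at t=0.907: 12.5990

Cross-section at t=0.907: each vertex is (1-t)·p0[i] + t·p1[i].
  v1: (1-0.907)·(0.57,3.38) + 0.907·(0.74,2.23) = (0.7242,2.3370)
  v2: (1-0.907)·(-4.3,-1.67) + 0.907·(-1.52,-2.21) = (-1.7785,-2.1598)
  v3: (1-0.907)·(3.27,-1.61) + 0.907·(3.34,-3.19) = (3.3335,-3.0431)
Shoelace sum Σ(x_i·y_{i+1} − x_{i+1}·y_i):
  i=1: 0.7242·-2.1598 − -1.7785·2.3370 = +2.5923 (running +2.5923)
  i=2: -1.7785·-3.0431 − 3.3335·-2.1598 = +12.6118 (running +15.2041)
  i=3: 3.3335·2.3370 − 0.7242·-3.0431 = +9.9940 (running +25.1980)
Area = |Σ|/2 = |25.1980|/2 = 12.5990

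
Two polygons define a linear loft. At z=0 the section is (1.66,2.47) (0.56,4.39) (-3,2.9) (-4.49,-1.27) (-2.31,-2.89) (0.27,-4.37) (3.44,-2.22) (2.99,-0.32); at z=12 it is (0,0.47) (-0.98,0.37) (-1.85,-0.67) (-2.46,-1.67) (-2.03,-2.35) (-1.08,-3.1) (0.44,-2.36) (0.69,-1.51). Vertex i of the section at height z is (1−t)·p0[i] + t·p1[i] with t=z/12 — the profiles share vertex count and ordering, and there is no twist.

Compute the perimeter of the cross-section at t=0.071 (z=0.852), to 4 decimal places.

Perimeter at t=0.071: 23.9415

Cross-section at t=0.071: each vertex is (1-t)·p0[i] + t·p1[i].
  v1: (1-0.071)·(1.66,2.47) + 0.071·(0,0.47) = (1.5421,2.3280)
  v2: (1-0.071)·(0.56,4.39) + 0.071·(-0.98,0.37) = (0.4507,4.1046)
  v3: (1-0.071)·(-3,2.9) + 0.071·(-1.85,-0.67) = (-2.9183,2.6465)
  v4: (1-0.071)·(-4.49,-1.27) + 0.071·(-2.46,-1.67) = (-4.3459,-1.2984)
  v5: (1-0.071)·(-2.31,-2.89) + 0.071·(-2.03,-2.35) = (-2.2901,-2.8517)
  v6: (1-0.071)·(0.27,-4.37) + 0.071·(-1.08,-3.1) = (0.1742,-4.2798)
  v7: (1-0.071)·(3.44,-2.22) + 0.071·(0.44,-2.36) = (3.2270,-2.2299)
  v8: (1-0.071)·(2.99,-0.32) + 0.071·(0.69,-1.51) = (2.8267,-0.4045)
Perimeter = Σ |v_{i+1} − v_i|:
  edge 1→2: √(-1.0915² + 1.7766²) = 2.0851 (running 2.0851)
  edge 2→3: √(-3.3690² + -1.4581²) = 3.6710 (running 5.7561)
  edge 3→4: √(-1.4275² + -3.9449²) = 4.1953 (running 9.9513)
  edge 4→5: √(2.0558² + -1.5533²) = 2.5766 (running 12.5279)
  edge 5→6: √(2.4643² + -1.4282²) = 2.8482 (running 15.3761)
  edge 6→7: √(3.0528² + 2.0499²) = 3.6772 (running 19.0533)
  edge 7→8: √(-0.4003² + 1.8255²) = 1.8688 (running 20.9222)
  edge 8→1: √(-1.2846² + 2.7325²) = 3.0194 (running 23.9415)
Perimeter = 23.9415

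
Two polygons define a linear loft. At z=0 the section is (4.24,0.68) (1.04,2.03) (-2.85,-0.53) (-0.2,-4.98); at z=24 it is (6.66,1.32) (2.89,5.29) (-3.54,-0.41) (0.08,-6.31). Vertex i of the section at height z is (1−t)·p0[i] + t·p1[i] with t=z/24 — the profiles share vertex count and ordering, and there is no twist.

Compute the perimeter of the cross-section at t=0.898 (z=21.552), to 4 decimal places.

Perimeter at t=0.898: 29.9545

Cross-section at t=0.898: each vertex is (1-t)·p0[i] + t·p1[i].
  v1: (1-0.898)·(4.24,0.68) + 0.898·(6.66,1.32) = (6.4132,1.2547)
  v2: (1-0.898)·(1.04,2.03) + 0.898·(2.89,5.29) = (2.7013,4.9575)
  v3: (1-0.898)·(-2.85,-0.53) + 0.898·(-3.54,-0.41) = (-3.4696,-0.4222)
  v4: (1-0.898)·(-0.2,-4.98) + 0.898·(0.08,-6.31) = (0.0514,-6.1743)
Perimeter = Σ |v_{i+1} − v_i|:
  edge 1→2: √(-3.7119² + 3.7028²) = 5.2429 (running 5.2429)
  edge 2→3: √(-6.1709² + -5.3797²) = 8.1867 (running 13.4296)
  edge 3→4: √(3.5211² + -5.7521²) = 6.7442 (running 20.1738)
  edge 4→1: √(6.3617² + 7.4291²) = 9.7807 (running 29.9545)
Perimeter = 29.9545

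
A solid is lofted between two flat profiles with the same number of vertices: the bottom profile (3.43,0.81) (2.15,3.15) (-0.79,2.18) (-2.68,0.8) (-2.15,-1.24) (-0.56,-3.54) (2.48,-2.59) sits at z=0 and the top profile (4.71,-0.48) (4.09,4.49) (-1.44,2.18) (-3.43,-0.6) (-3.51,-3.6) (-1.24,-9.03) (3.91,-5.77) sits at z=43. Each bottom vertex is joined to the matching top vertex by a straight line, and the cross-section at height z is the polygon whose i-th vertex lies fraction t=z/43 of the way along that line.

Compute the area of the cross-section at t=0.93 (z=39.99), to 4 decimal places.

Area at t=0.93: 71.8409

Cross-section at t=0.93: each vertex is (1-t)·p0[i] + t·p1[i].
  v1: (1-0.93)·(3.43,0.81) + 0.93·(4.71,-0.48) = (4.6204,-0.3897)
  v2: (1-0.93)·(2.15,3.15) + 0.93·(4.09,4.49) = (3.9542,4.3962)
  v3: (1-0.93)·(-0.79,2.18) + 0.93·(-1.44,2.18) = (-1.3945,2.1800)
  v4: (1-0.93)·(-2.68,0.8) + 0.93·(-3.43,-0.6) = (-3.3775,-0.5020)
  v5: (1-0.93)·(-2.15,-1.24) + 0.93·(-3.51,-3.6) = (-3.4148,-3.4348)
  v6: (1-0.93)·(-0.56,-3.54) + 0.93·(-1.24,-9.03) = (-1.1924,-8.6457)
  v7: (1-0.93)·(2.48,-2.59) + 0.93·(3.91,-5.77) = (3.8099,-5.5474)
Shoelace sum Σ(x_i·y_{i+1} − x_{i+1}·y_i):
  i=1: 4.6204·4.3962 − 3.9542·-0.3897 = +21.8532 (running +21.8532)
  i=2: 3.9542·2.1800 − -1.3945·4.3962 = +14.7507 (running +36.6038)
  i=3: -1.3945·-0.5020 − -3.3775·2.1800 = +8.0630 (running +44.6668)
  i=4: -3.3775·-3.4348 − -3.4148·-0.5020 = +9.8868 (running +54.5536)
  i=5: -3.4148·-8.6457 − -1.1924·-3.4348 = +25.4277 (running +79.9813)
  i=6: -1.1924·-5.5474 − 3.8099·-8.6457 = +39.5540 (running +119.5353)
  i=7: 3.8099·-0.3897 − 4.6204·-5.5474 = +24.1465 (running +143.6817)
Area = |Σ|/2 = |143.6817|/2 = 71.8409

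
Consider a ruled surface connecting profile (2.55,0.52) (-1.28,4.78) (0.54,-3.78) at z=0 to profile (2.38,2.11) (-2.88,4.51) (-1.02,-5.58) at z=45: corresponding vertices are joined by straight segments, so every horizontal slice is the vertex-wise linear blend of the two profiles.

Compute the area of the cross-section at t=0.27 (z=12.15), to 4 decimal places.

Cross-section at t=0.27: each vertex is (1-t)·p0[i] + t·p1[i].
  v1: (1-0.27)·(2.55,0.52) + 0.27·(2.38,2.11) = (2.5041,0.9493)
  v2: (1-0.27)·(-1.28,4.78) + 0.27·(-2.88,4.51) = (-1.7120,4.7071)
  v3: (1-0.27)·(0.54,-3.78) + 0.27·(-1.02,-5.58) = (0.1188,-4.2660)
Shoelace sum Σ(x_i·y_{i+1} − x_{i+1}·y_i):
  i=1: 2.5041·4.7071 − -1.7120·0.9493 = +13.4123 (running +13.4123)
  i=2: -1.7120·-4.2660 − 0.1188·4.7071 = +6.7442 (running +20.1564)
  i=3: 0.1188·0.9493 − 2.5041·-4.2660 = +10.7953 (running +30.9517)
Area = |Σ|/2 = |30.9517|/2 = 15.4759

Area at t=0.27: 15.4759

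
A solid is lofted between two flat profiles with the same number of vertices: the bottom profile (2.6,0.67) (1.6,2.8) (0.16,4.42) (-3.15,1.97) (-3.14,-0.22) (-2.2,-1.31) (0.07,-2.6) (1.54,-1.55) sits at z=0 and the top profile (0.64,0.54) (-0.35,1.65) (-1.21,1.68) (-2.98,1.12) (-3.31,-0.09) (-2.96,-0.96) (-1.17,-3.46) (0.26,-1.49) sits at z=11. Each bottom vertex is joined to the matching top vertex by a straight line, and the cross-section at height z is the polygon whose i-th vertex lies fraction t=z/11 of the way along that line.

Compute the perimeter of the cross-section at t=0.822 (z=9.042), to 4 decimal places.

Perimeter at t=0.822: 14.6882

Cross-section at t=0.822: each vertex is (1-t)·p0[i] + t·p1[i].
  v1: (1-0.822)·(2.6,0.67) + 0.822·(0.64,0.54) = (0.9889,0.5631)
  v2: (1-0.822)·(1.6,2.8) + 0.822·(-0.35,1.65) = (-0.0029,1.8547)
  v3: (1-0.822)·(0.16,4.42) + 0.822·(-1.21,1.68) = (-0.9661,2.1677)
  v4: (1-0.822)·(-3.15,1.97) + 0.822·(-2.98,1.12) = (-3.0103,1.2713)
  v5: (1-0.822)·(-3.14,-0.22) + 0.822·(-3.31,-0.09) = (-3.2797,-0.1131)
  v6: (1-0.822)·(-2.2,-1.31) + 0.822·(-2.96,-0.96) = (-2.8247,-1.0223)
  v7: (1-0.822)·(0.07,-2.6) + 0.822·(-1.17,-3.46) = (-0.9493,-3.3069)
  v8: (1-0.822)·(1.54,-1.55) + 0.822·(0.26,-1.49) = (0.4878,-1.5007)
Perimeter = Σ |v_{i+1} − v_i|:
  edge 1→2: √(-0.9918² + 1.2916²) = 1.6284 (running 1.6284)
  edge 2→3: √(-0.9632² + 0.3130²) = 1.0128 (running 2.6412)
  edge 3→4: √(-2.0441² + -0.8964²) = 2.2320 (running 4.8733)
  edge 4→5: √(-0.2695² + -1.3844²) = 1.4104 (running 6.2837)
  edge 5→6: √(0.4550² + -0.9092²) = 1.0167 (running 7.3004)
  edge 6→7: √(1.8754² + -2.2846²) = 2.9558 (running 10.2562)
  edge 7→8: √(1.4371² + 1.8062²) = 2.3082 (running 12.5644)
  edge 8→1: √(0.5010² + 2.0638²) = 2.1238 (running 14.6882)
Perimeter = 14.6882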